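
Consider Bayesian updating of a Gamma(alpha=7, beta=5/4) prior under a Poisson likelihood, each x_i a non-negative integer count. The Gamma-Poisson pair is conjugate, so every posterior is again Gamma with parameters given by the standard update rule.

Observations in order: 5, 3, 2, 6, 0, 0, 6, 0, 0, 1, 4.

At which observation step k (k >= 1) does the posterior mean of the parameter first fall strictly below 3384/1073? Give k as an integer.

k = 8

obs 1: x=5 → posterior Gamma(12, 9/4)
obs 2: x=3 → posterior Gamma(15, 13/4)
obs 3: x=2 → posterior Gamma(17, 17/4)
obs 4: x=6 → posterior Gamma(23, 21/4)
obs 5: x=0 → posterior Gamma(23, 25/4)
obs 6: x=0 → posterior Gamma(23, 29/4)
obs 7: x=6 → posterior Gamma(29, 33/4)
obs 8: x=0 → posterior Gamma(29, 37/4)
obs 9: x=0 → posterior Gamma(29, 41/4)
obs 10: x=1 → posterior Gamma(30, 45/4)
obs 11: x=4 → posterior Gamma(34, 49/4)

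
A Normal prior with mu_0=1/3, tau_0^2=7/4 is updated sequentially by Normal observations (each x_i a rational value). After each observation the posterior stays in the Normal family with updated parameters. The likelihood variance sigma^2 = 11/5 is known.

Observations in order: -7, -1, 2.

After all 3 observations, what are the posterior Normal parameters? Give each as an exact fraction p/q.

mu_0=-586/447, tau_0^2=77/149

obs 1: x=-7 → posterior Normal(-691/237, 77/79)
obs 2: x=-1 → posterior Normal(-398/171, 77/114)
obs 3: x=2 → posterior Normal(-586/447, 77/149)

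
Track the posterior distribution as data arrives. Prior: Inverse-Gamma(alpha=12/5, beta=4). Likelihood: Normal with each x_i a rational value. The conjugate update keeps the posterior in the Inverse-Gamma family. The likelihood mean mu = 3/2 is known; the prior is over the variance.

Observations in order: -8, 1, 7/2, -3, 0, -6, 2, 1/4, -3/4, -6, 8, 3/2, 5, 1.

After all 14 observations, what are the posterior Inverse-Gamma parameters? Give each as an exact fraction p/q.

alpha=47/5, beta=2393/16

obs 1: x=-8 → posterior Inverse-Gamma(29/10, 393/8)
obs 2: x=1 → posterior Inverse-Gamma(17/5, 197/4)
obs 3: x=7/2 → posterior Inverse-Gamma(39/10, 205/4)
obs 4: x=-3 → posterior Inverse-Gamma(22/5, 491/8)
obs 5: x=0 → posterior Inverse-Gamma(49/10, 125/2)
obs 6: x=-6 → posterior Inverse-Gamma(27/5, 725/8)
obs 7: x=2 → posterior Inverse-Gamma(59/10, 363/4)
obs 8: x=1/4 → posterior Inverse-Gamma(32/5, 2929/32)
obs 9: x=-3/4 → posterior Inverse-Gamma(69/10, 1505/16)
obs 10: x=-6 → posterior Inverse-Gamma(37/5, 1955/16)
obs 11: x=8 → posterior Inverse-Gamma(79/10, 2293/16)
obs 12: x=3/2 → posterior Inverse-Gamma(42/5, 2293/16)
obs 13: x=5 → posterior Inverse-Gamma(89/10, 2391/16)
obs 14: x=1 → posterior Inverse-Gamma(47/5, 2393/16)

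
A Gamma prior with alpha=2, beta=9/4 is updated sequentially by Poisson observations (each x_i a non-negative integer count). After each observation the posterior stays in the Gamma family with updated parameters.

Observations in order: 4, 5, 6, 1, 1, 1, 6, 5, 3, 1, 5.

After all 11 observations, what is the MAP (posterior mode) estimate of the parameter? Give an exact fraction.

156/53

obs 1: x=4 → posterior Gamma(6, 13/4)
obs 2: x=5 → posterior Gamma(11, 17/4)
obs 3: x=6 → posterior Gamma(17, 21/4)
obs 4: x=1 → posterior Gamma(18, 25/4)
obs 5: x=1 → posterior Gamma(19, 29/4)
obs 6: x=1 → posterior Gamma(20, 33/4)
obs 7: x=6 → posterior Gamma(26, 37/4)
obs 8: x=5 → posterior Gamma(31, 41/4)
obs 9: x=3 → posterior Gamma(34, 45/4)
obs 10: x=1 → posterior Gamma(35, 49/4)
obs 11: x=5 → posterior Gamma(40, 53/4)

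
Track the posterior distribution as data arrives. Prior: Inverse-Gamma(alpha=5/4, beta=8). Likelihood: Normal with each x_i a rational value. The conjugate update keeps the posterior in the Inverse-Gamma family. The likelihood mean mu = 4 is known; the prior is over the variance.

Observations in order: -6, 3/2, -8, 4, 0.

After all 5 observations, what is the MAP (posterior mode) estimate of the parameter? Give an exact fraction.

1129/38

obs 1: x=-6 → posterior Inverse-Gamma(7/4, 58)
obs 2: x=3/2 → posterior Inverse-Gamma(9/4, 489/8)
obs 3: x=-8 → posterior Inverse-Gamma(11/4, 1065/8)
obs 4: x=4 → posterior Inverse-Gamma(13/4, 1065/8)
obs 5: x=0 → posterior Inverse-Gamma(15/4, 1129/8)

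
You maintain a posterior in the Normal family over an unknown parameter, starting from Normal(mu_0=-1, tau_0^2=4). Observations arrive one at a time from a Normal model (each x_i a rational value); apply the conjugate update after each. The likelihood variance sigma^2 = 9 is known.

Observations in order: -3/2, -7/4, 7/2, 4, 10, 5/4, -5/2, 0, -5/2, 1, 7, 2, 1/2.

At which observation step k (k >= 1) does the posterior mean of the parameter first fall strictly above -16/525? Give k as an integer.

k = 4

obs 1: x=-3/2 → posterior Normal(-15/13, 36/13)
obs 2: x=-7/4 → posterior Normal(-22/17, 36/17)
obs 3: x=7/2 → posterior Normal(-8/21, 12/7)
obs 4: x=4 → posterior Normal(8/25, 36/25)
obs 5: x=10 → posterior Normal(48/29, 36/29)
obs 6: x=5/4 → posterior Normal(53/33, 12/11)
obs 7: x=-5/2 → posterior Normal(43/37, 36/37)
obs 8: x=0 → posterior Normal(43/41, 36/41)
obs 9: x=-5/2 → posterior Normal(11/15, 4/5)
obs 10: x=1 → posterior Normal(37/49, 36/49)
obs 11: x=7 → posterior Normal(65/53, 36/53)
obs 12: x=2 → posterior Normal(73/57, 12/19)
obs 13: x=1/2 → posterior Normal(75/61, 36/61)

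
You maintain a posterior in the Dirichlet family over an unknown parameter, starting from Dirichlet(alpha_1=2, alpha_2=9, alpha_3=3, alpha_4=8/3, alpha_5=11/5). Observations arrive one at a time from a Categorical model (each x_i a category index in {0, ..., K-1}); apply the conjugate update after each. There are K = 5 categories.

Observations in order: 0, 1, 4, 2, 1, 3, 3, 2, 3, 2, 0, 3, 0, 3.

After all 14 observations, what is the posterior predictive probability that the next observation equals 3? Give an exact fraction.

115/493

obs 1: x=0 → posterior Dirichlet(3, 9, 3, 8/3, 11/5)
obs 2: x=1 → posterior Dirichlet(3, 10, 3, 8/3, 11/5)
obs 3: x=4 → posterior Dirichlet(3, 10, 3, 8/3, 16/5)
obs 4: x=2 → posterior Dirichlet(3, 10, 4, 8/3, 16/5)
obs 5: x=1 → posterior Dirichlet(3, 11, 4, 8/3, 16/5)
obs 6: x=3 → posterior Dirichlet(3, 11, 4, 11/3, 16/5)
obs 7: x=3 → posterior Dirichlet(3, 11, 4, 14/3, 16/5)
obs 8: x=2 → posterior Dirichlet(3, 11, 5, 14/3, 16/5)
obs 9: x=3 → posterior Dirichlet(3, 11, 5, 17/3, 16/5)
obs 10: x=2 → posterior Dirichlet(3, 11, 6, 17/3, 16/5)
obs 11: x=0 → posterior Dirichlet(4, 11, 6, 17/3, 16/5)
obs 12: x=3 → posterior Dirichlet(4, 11, 6, 20/3, 16/5)
obs 13: x=0 → posterior Dirichlet(5, 11, 6, 20/3, 16/5)
obs 14: x=3 → posterior Dirichlet(5, 11, 6, 23/3, 16/5)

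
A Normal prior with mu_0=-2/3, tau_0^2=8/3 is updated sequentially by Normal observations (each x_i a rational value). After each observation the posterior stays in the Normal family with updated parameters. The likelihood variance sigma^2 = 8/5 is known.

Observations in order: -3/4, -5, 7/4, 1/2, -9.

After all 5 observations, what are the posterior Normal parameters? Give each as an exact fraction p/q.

obs 1: x=-3/4 → posterior Normal(-23/32, 1)
obs 2: x=-5 → posterior Normal(-123/52, 8/13)
obs 3: x=7/4 → posterior Normal(-11/9, 4/9)
obs 4: x=1/2 → posterior Normal(-39/46, 8/23)
obs 5: x=-9 → posterior Normal(-129/56, 2/7)

mu_0=-129/56, tau_0^2=2/7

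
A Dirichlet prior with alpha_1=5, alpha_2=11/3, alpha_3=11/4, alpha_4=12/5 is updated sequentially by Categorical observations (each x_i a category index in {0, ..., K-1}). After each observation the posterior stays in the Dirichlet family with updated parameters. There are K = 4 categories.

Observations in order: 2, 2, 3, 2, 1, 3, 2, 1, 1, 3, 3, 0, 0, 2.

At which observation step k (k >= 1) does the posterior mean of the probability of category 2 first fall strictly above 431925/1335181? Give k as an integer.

obs 1: x=2 → posterior Dirichlet(5, 11/3, 15/4, 12/5)
obs 2: x=2 → posterior Dirichlet(5, 11/3, 19/4, 12/5)
obs 3: x=3 → posterior Dirichlet(5, 11/3, 19/4, 17/5)
obs 4: x=2 → posterior Dirichlet(5, 11/3, 23/4, 17/5)
obs 5: x=1 → posterior Dirichlet(5, 14/3, 23/4, 17/5)
obs 6: x=3 → posterior Dirichlet(5, 14/3, 23/4, 22/5)
obs 7: x=2 → posterior Dirichlet(5, 14/3, 27/4, 22/5)
obs 8: x=1 → posterior Dirichlet(5, 17/3, 27/4, 22/5)
obs 9: x=1 → posterior Dirichlet(5, 20/3, 27/4, 22/5)
obs 10: x=3 → posterior Dirichlet(5, 20/3, 27/4, 27/5)
obs 11: x=3 → posterior Dirichlet(5, 20/3, 27/4, 32/5)
obs 12: x=0 → posterior Dirichlet(6, 20/3, 27/4, 32/5)
obs 13: x=0 → posterior Dirichlet(7, 20/3, 27/4, 32/5)
obs 14: x=2 → posterior Dirichlet(7, 20/3, 31/4, 32/5)

k = 7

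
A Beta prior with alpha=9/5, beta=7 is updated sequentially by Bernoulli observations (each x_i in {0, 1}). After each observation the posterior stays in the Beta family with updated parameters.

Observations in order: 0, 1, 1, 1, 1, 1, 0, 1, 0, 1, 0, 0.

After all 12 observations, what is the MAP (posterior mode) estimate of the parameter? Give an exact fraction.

obs 1: x=0 → posterior Beta(9/5, 8)
obs 2: x=1 → posterior Beta(14/5, 8)
obs 3: x=1 → posterior Beta(19/5, 8)
obs 4: x=1 → posterior Beta(24/5, 8)
obs 5: x=1 → posterior Beta(29/5, 8)
obs 6: x=1 → posterior Beta(34/5, 8)
obs 7: x=0 → posterior Beta(34/5, 9)
obs 8: x=1 → posterior Beta(39/5, 9)
obs 9: x=0 → posterior Beta(39/5, 10)
obs 10: x=1 → posterior Beta(44/5, 10)
obs 11: x=0 → posterior Beta(44/5, 11)
obs 12: x=0 → posterior Beta(44/5, 12)

39/94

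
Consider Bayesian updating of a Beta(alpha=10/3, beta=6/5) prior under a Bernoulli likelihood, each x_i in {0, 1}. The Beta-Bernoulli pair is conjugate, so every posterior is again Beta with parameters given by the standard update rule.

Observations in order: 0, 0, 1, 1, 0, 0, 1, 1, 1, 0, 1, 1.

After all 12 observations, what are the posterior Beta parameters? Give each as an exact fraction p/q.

alpha=31/3, beta=31/5

obs 1: x=0 → posterior Beta(10/3, 11/5)
obs 2: x=0 → posterior Beta(10/3, 16/5)
obs 3: x=1 → posterior Beta(13/3, 16/5)
obs 4: x=1 → posterior Beta(16/3, 16/5)
obs 5: x=0 → posterior Beta(16/3, 21/5)
obs 6: x=0 → posterior Beta(16/3, 26/5)
obs 7: x=1 → posterior Beta(19/3, 26/5)
obs 8: x=1 → posterior Beta(22/3, 26/5)
obs 9: x=1 → posterior Beta(25/3, 26/5)
obs 10: x=0 → posterior Beta(25/3, 31/5)
obs 11: x=1 → posterior Beta(28/3, 31/5)
obs 12: x=1 → posterior Beta(31/3, 31/5)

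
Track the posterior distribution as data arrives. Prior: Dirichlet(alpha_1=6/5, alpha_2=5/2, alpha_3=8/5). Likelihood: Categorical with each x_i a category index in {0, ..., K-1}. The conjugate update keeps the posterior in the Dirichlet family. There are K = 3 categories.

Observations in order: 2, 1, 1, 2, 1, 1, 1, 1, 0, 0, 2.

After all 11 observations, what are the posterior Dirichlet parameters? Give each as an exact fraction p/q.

alpha_1=16/5, alpha_2=17/2, alpha_3=23/5

obs 1: x=2 → posterior Dirichlet(6/5, 5/2, 13/5)
obs 2: x=1 → posterior Dirichlet(6/5, 7/2, 13/5)
obs 3: x=1 → posterior Dirichlet(6/5, 9/2, 13/5)
obs 4: x=2 → posterior Dirichlet(6/5, 9/2, 18/5)
obs 5: x=1 → posterior Dirichlet(6/5, 11/2, 18/5)
obs 6: x=1 → posterior Dirichlet(6/5, 13/2, 18/5)
obs 7: x=1 → posterior Dirichlet(6/5, 15/2, 18/5)
obs 8: x=1 → posterior Dirichlet(6/5, 17/2, 18/5)
obs 9: x=0 → posterior Dirichlet(11/5, 17/2, 18/5)
obs 10: x=0 → posterior Dirichlet(16/5, 17/2, 18/5)
obs 11: x=2 → posterior Dirichlet(16/5, 17/2, 23/5)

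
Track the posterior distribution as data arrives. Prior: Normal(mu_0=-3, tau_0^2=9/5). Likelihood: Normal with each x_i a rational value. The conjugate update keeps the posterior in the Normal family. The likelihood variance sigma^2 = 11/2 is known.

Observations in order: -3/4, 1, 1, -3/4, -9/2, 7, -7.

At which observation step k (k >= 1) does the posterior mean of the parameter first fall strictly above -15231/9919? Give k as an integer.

obs 1: x=-3/4 → posterior Normal(-357/146, 99/73)
obs 2: x=1 → posterior Normal(-321/182, 99/91)
obs 3: x=1 → posterior Normal(-285/218, 99/109)
obs 4: x=-3/4 → posterior Normal(-156/127, 99/127)
obs 5: x=-9/2 → posterior Normal(-237/145, 99/145)
obs 6: x=7 → posterior Normal(-111/163, 99/163)
obs 7: x=-7 → posterior Normal(-237/181, 99/181)

k = 3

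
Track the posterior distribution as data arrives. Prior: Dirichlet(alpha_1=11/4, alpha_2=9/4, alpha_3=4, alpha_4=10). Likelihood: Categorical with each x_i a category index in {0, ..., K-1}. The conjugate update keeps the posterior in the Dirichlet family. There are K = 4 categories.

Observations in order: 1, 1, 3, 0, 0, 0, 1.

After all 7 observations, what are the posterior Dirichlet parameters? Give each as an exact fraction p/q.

alpha_1=23/4, alpha_2=21/4, alpha_3=4, alpha_4=11

obs 1: x=1 → posterior Dirichlet(11/4, 13/4, 4, 10)
obs 2: x=1 → posterior Dirichlet(11/4, 17/4, 4, 10)
obs 3: x=3 → posterior Dirichlet(11/4, 17/4, 4, 11)
obs 4: x=0 → posterior Dirichlet(15/4, 17/4, 4, 11)
obs 5: x=0 → posterior Dirichlet(19/4, 17/4, 4, 11)
obs 6: x=0 → posterior Dirichlet(23/4, 17/4, 4, 11)
obs 7: x=1 → posterior Dirichlet(23/4, 21/4, 4, 11)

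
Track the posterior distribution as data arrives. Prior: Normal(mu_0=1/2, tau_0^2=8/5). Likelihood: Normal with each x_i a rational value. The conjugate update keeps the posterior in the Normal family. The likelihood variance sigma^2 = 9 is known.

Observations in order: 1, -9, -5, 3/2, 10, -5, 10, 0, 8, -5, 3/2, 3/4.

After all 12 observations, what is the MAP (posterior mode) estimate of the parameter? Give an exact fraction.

185/282

obs 1: x=1 → posterior Normal(61/106, 72/53)
obs 2: x=-9 → posterior Normal(-83/122, 72/61)
obs 3: x=-5 → posterior Normal(-163/138, 24/23)
obs 4: x=3/2 → posterior Normal(-139/154, 72/77)
obs 5: x=10 → posterior Normal(21/170, 72/85)
obs 6: x=-5 → posterior Normal(-59/186, 24/31)
obs 7: x=10 → posterior Normal(1/2, 72/101)
obs 8: x=0 → posterior Normal(101/218, 72/109)
obs 9: x=8 → posterior Normal(229/234, 8/13)
obs 10: x=-5 → posterior Normal(149/250, 72/125)
obs 11: x=3/2 → posterior Normal(173/266, 72/133)
obs 12: x=3/4 → posterior Normal(185/282, 24/47)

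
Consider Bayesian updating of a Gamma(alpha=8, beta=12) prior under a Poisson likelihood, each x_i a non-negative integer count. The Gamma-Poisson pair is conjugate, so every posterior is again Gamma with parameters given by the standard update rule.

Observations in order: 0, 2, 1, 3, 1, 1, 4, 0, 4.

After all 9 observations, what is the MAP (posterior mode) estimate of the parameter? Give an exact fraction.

23/21

obs 1: x=0 → posterior Gamma(8, 13)
obs 2: x=2 → posterior Gamma(10, 14)
obs 3: x=1 → posterior Gamma(11, 15)
obs 4: x=3 → posterior Gamma(14, 16)
obs 5: x=1 → posterior Gamma(15, 17)
obs 6: x=1 → posterior Gamma(16, 18)
obs 7: x=4 → posterior Gamma(20, 19)
obs 8: x=0 → posterior Gamma(20, 20)
obs 9: x=4 → posterior Gamma(24, 21)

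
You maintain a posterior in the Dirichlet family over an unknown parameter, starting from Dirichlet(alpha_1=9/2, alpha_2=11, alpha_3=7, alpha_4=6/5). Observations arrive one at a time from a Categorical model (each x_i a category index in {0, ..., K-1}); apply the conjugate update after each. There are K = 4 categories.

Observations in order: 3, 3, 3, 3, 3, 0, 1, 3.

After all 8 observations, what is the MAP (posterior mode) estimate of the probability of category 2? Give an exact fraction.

obs 1: x=3 → posterior Dirichlet(9/2, 11, 7, 11/5)
obs 2: x=3 → posterior Dirichlet(9/2, 11, 7, 16/5)
obs 3: x=3 → posterior Dirichlet(9/2, 11, 7, 21/5)
obs 4: x=3 → posterior Dirichlet(9/2, 11, 7, 26/5)
obs 5: x=3 → posterior Dirichlet(9/2, 11, 7, 31/5)
obs 6: x=0 → posterior Dirichlet(11/2, 11, 7, 31/5)
obs 7: x=1 → posterior Dirichlet(11/2, 12, 7, 31/5)
obs 8: x=3 → posterior Dirichlet(11/2, 12, 7, 36/5)

60/277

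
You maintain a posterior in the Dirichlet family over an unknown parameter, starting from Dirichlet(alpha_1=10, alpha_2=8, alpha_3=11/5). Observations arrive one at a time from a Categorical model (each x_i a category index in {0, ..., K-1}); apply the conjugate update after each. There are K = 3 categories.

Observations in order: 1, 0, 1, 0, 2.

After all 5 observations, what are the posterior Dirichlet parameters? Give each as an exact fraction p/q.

alpha_1=12, alpha_2=10, alpha_3=16/5

obs 1: x=1 → posterior Dirichlet(10, 9, 11/5)
obs 2: x=0 → posterior Dirichlet(11, 9, 11/5)
obs 3: x=1 → posterior Dirichlet(11, 10, 11/5)
obs 4: x=0 → posterior Dirichlet(12, 10, 11/5)
obs 5: x=2 → posterior Dirichlet(12, 10, 16/5)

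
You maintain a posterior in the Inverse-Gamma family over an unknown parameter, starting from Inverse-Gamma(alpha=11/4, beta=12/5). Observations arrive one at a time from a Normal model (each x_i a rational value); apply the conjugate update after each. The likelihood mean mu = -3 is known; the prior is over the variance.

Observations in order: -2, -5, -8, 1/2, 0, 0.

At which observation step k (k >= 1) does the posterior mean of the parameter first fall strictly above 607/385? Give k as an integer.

k = 2

obs 1: x=-2 → posterior Inverse-Gamma(13/4, 29/10)
obs 2: x=-5 → posterior Inverse-Gamma(15/4, 49/10)
obs 3: x=-8 → posterior Inverse-Gamma(17/4, 87/5)
obs 4: x=1/2 → posterior Inverse-Gamma(19/4, 941/40)
obs 5: x=0 → posterior Inverse-Gamma(21/4, 1121/40)
obs 6: x=0 → posterior Inverse-Gamma(23/4, 1301/40)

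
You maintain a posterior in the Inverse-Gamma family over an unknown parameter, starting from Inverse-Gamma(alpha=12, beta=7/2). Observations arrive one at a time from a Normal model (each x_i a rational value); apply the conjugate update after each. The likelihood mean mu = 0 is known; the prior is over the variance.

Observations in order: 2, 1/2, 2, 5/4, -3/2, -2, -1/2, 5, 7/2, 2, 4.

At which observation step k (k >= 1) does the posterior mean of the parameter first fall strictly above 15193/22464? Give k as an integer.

k = 5

obs 1: x=2 → posterior Inverse-Gamma(25/2, 11/2)
obs 2: x=1/2 → posterior Inverse-Gamma(13, 45/8)
obs 3: x=2 → posterior Inverse-Gamma(27/2, 61/8)
obs 4: x=5/4 → posterior Inverse-Gamma(14, 269/32)
obs 5: x=-3/2 → posterior Inverse-Gamma(29/2, 305/32)
obs 6: x=-2 → posterior Inverse-Gamma(15, 369/32)
obs 7: x=-1/2 → posterior Inverse-Gamma(31/2, 373/32)
obs 8: x=5 → posterior Inverse-Gamma(16, 773/32)
obs 9: x=7/2 → posterior Inverse-Gamma(33/2, 969/32)
obs 10: x=2 → posterior Inverse-Gamma(17, 1033/32)
obs 11: x=4 → posterior Inverse-Gamma(35/2, 1289/32)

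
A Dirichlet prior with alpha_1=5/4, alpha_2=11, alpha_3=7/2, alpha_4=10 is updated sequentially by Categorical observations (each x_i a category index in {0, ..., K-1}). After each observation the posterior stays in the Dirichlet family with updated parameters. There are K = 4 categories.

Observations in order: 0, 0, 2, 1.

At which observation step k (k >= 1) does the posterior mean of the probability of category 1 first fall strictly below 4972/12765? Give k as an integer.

k = 3

obs 1: x=0 → posterior Dirichlet(9/4, 11, 7/2, 10)
obs 2: x=0 → posterior Dirichlet(13/4, 11, 7/2, 10)
obs 3: x=2 → posterior Dirichlet(13/4, 11, 9/2, 10)
obs 4: x=1 → posterior Dirichlet(13/4, 12, 9/2, 10)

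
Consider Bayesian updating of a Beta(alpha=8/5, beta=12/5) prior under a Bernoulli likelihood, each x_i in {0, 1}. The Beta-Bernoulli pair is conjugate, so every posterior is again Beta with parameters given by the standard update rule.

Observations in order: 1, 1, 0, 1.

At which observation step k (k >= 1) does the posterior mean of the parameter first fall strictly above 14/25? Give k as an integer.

k = 2

obs 1: x=1 → posterior Beta(13/5, 12/5)
obs 2: x=1 → posterior Beta(18/5, 12/5)
obs 3: x=0 → posterior Beta(18/5, 17/5)
obs 4: x=1 → posterior Beta(23/5, 17/5)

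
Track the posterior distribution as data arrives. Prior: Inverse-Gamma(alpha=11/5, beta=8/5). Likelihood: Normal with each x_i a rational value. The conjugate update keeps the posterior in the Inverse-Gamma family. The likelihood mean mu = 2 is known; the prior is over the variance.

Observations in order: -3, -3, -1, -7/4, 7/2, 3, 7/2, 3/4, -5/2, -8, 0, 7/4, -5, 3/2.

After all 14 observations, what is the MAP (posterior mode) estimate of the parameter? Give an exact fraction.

20551/1632

obs 1: x=-3 → posterior Inverse-Gamma(27/10, 141/10)
obs 2: x=-3 → posterior Inverse-Gamma(16/5, 133/5)
obs 3: x=-1 → posterior Inverse-Gamma(37/10, 311/10)
obs 4: x=-7/4 → posterior Inverse-Gamma(21/5, 6101/160)
obs 5: x=7/2 → posterior Inverse-Gamma(47/10, 6281/160)
obs 6: x=3 → posterior Inverse-Gamma(26/5, 6361/160)
obs 7: x=7/2 → posterior Inverse-Gamma(57/10, 6541/160)
obs 8: x=3/4 → posterior Inverse-Gamma(31/5, 3333/80)
obs 9: x=-5/2 → posterior Inverse-Gamma(67/10, 4143/80)
obs 10: x=-8 → posterior Inverse-Gamma(36/5, 8143/80)
obs 11: x=0 → posterior Inverse-Gamma(77/10, 8303/80)
obs 12: x=7/4 → posterior Inverse-Gamma(41/5, 16611/160)
obs 13: x=-5 → posterior Inverse-Gamma(87/10, 20531/160)
obs 14: x=3/2 → posterior Inverse-Gamma(46/5, 20551/160)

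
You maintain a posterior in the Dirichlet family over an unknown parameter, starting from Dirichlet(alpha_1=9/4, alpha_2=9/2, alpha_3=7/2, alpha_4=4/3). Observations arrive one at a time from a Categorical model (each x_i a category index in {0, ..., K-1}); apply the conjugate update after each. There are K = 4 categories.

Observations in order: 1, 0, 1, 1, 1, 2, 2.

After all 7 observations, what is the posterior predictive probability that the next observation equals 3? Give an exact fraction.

obs 1: x=1 → posterior Dirichlet(9/4, 11/2, 7/2, 4/3)
obs 2: x=0 → posterior Dirichlet(13/4, 11/2, 7/2, 4/3)
obs 3: x=1 → posterior Dirichlet(13/4, 13/2, 7/2, 4/3)
obs 4: x=1 → posterior Dirichlet(13/4, 15/2, 7/2, 4/3)
obs 5: x=1 → posterior Dirichlet(13/4, 17/2, 7/2, 4/3)
obs 6: x=2 → posterior Dirichlet(13/4, 17/2, 9/2, 4/3)
obs 7: x=2 → posterior Dirichlet(13/4, 17/2, 11/2, 4/3)

16/223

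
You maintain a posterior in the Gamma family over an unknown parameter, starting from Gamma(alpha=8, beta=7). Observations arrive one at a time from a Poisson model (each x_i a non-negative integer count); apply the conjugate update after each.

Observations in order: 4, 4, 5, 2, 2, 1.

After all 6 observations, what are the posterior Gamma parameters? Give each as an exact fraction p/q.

obs 1: x=4 → posterior Gamma(12, 8)
obs 2: x=4 → posterior Gamma(16, 9)
obs 3: x=5 → posterior Gamma(21, 10)
obs 4: x=2 → posterior Gamma(23, 11)
obs 5: x=2 → posterior Gamma(25, 12)
obs 6: x=1 → posterior Gamma(26, 13)

alpha=26, beta=13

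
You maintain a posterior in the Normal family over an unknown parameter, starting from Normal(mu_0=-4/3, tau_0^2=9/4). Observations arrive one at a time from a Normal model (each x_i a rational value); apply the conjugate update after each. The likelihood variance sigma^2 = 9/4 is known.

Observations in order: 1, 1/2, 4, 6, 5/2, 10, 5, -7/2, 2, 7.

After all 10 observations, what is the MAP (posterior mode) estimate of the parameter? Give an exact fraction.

obs 1: x=1 → posterior Normal(-1/6, 9/8)
obs 2: x=1/2 → posterior Normal(1/18, 3/4)
obs 3: x=4 → posterior Normal(25/24, 9/16)
obs 4: x=6 → posterior Normal(61/30, 9/20)
obs 5: x=5/2 → posterior Normal(19/9, 3/8)
obs 6: x=10 → posterior Normal(68/21, 9/28)
obs 7: x=5 → posterior Normal(83/24, 9/32)
obs 8: x=-7/2 → posterior Normal(145/54, 1/4)
obs 9: x=2 → posterior Normal(157/60, 9/40)
obs 10: x=7 → posterior Normal(199/66, 9/44)

199/66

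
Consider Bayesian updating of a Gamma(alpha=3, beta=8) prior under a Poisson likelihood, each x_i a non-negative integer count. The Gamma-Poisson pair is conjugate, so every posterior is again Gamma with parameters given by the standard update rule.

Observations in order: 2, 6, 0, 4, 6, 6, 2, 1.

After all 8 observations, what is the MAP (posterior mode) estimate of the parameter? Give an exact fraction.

obs 1: x=2 → posterior Gamma(5, 9)
obs 2: x=6 → posterior Gamma(11, 10)
obs 3: x=0 → posterior Gamma(11, 11)
obs 4: x=4 → posterior Gamma(15, 12)
obs 5: x=6 → posterior Gamma(21, 13)
obs 6: x=6 → posterior Gamma(27, 14)
obs 7: x=2 → posterior Gamma(29, 15)
obs 8: x=1 → posterior Gamma(30, 16)

29/16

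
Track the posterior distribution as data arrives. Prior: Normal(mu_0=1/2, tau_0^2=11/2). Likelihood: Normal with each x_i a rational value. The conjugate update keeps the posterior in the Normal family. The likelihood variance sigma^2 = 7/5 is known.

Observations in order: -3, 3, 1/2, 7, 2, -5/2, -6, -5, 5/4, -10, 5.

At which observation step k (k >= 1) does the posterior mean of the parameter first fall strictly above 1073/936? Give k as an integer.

k = 4

obs 1: x=-3 → posterior Normal(-158/69, 77/69)
obs 2: x=3 → posterior Normal(7/124, 77/124)
obs 3: x=1/2 → posterior Normal(69/358, 77/179)
obs 4: x=7 → posterior Normal(839/468, 77/234)
obs 5: x=2 → posterior Normal(1059/578, 77/289)
obs 6: x=-5/2 → posterior Normal(49/43, 77/344)
obs 7: x=-6 → posterior Normal(62/399, 11/57)
obs 8: x=-5 → posterior Normal(-213/454, 77/454)
obs 9: x=5/4 → posterior Normal(-577/2036, 77/509)
obs 10: x=-10 → posterior Normal(-2777/2256, 77/564)
obs 11: x=5 → posterior Normal(-1677/2476, 77/619)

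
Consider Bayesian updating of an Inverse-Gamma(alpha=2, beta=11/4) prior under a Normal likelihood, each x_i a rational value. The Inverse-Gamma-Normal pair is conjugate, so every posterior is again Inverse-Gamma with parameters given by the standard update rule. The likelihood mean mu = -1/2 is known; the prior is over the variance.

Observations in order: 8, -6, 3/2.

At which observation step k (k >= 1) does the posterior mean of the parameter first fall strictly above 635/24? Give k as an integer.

obs 1: x=8 → posterior Inverse-Gamma(5/2, 311/8)
obs 2: x=-6 → posterior Inverse-Gamma(3, 54)
obs 3: x=3/2 → posterior Inverse-Gamma(7/2, 56)

k = 2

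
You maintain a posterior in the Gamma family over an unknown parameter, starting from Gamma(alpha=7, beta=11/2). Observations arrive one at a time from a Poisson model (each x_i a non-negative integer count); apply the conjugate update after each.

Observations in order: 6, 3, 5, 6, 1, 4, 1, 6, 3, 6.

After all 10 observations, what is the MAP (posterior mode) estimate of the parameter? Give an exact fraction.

obs 1: x=6 → posterior Gamma(13, 13/2)
obs 2: x=3 → posterior Gamma(16, 15/2)
obs 3: x=5 → posterior Gamma(21, 17/2)
obs 4: x=6 → posterior Gamma(27, 19/2)
obs 5: x=1 → posterior Gamma(28, 21/2)
obs 6: x=4 → posterior Gamma(32, 23/2)
obs 7: x=1 → posterior Gamma(33, 25/2)
obs 8: x=6 → posterior Gamma(39, 27/2)
obs 9: x=3 → posterior Gamma(42, 29/2)
obs 10: x=6 → posterior Gamma(48, 31/2)

94/31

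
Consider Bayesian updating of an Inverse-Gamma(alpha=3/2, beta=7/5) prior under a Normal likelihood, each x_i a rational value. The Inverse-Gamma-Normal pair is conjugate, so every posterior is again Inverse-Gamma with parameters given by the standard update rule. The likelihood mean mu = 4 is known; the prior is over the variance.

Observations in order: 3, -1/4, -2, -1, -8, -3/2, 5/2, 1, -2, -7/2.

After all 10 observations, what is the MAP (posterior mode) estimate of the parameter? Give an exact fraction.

28849/1200

obs 1: x=3 → posterior Inverse-Gamma(2, 19/10)
obs 2: x=-1/4 → posterior Inverse-Gamma(5/2, 1749/160)
obs 3: x=-2 → posterior Inverse-Gamma(3, 4629/160)
obs 4: x=-1 → posterior Inverse-Gamma(7/2, 6629/160)
obs 5: x=-8 → posterior Inverse-Gamma(4, 18149/160)
obs 6: x=-3/2 → posterior Inverse-Gamma(9/2, 20569/160)
obs 7: x=5/2 → posterior Inverse-Gamma(5, 20749/160)
obs 8: x=1 → posterior Inverse-Gamma(11/2, 21469/160)
obs 9: x=-2 → posterior Inverse-Gamma(6, 24349/160)
obs 10: x=-7/2 → posterior Inverse-Gamma(13/2, 28849/160)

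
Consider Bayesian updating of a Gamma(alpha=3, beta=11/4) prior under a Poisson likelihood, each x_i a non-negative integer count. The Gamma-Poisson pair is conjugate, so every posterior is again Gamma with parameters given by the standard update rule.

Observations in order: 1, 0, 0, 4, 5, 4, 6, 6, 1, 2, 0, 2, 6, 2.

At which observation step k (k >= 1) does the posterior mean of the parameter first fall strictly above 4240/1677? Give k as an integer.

obs 1: x=1 → posterior Gamma(4, 15/4)
obs 2: x=0 → posterior Gamma(4, 19/4)
obs 3: x=0 → posterior Gamma(4, 23/4)
obs 4: x=4 → posterior Gamma(8, 27/4)
obs 5: x=5 → posterior Gamma(13, 31/4)
obs 6: x=4 → posterior Gamma(17, 35/4)
obs 7: x=6 → posterior Gamma(23, 39/4)
obs 8: x=6 → posterior Gamma(29, 43/4)
obs 9: x=1 → posterior Gamma(30, 47/4)
obs 10: x=2 → posterior Gamma(32, 51/4)
obs 11: x=0 → posterior Gamma(32, 55/4)
obs 12: x=2 → posterior Gamma(34, 59/4)
obs 13: x=6 → posterior Gamma(40, 63/4)
obs 14: x=2 → posterior Gamma(42, 67/4)

k = 8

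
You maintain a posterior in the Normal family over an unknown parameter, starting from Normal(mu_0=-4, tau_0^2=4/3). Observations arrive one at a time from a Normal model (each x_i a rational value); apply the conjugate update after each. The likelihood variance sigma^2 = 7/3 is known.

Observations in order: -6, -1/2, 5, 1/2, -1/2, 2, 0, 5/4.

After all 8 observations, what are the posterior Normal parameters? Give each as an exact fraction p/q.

obs 1: x=-6 → posterior Normal(-52/11, 28/33)
obs 2: x=-1/2 → posterior Normal(-18/5, 28/45)
obs 3: x=5 → posterior Normal(-34/19, 28/57)
obs 4: x=1/2 → posterior Normal(-32/23, 28/69)
obs 5: x=-1/2 → posterior Normal(-34/27, 28/81)
obs 6: x=2 → posterior Normal(-26/31, 28/93)
obs 7: x=0 → posterior Normal(-26/35, 4/15)
obs 8: x=5/4 → posterior Normal(-7/13, 28/117)

mu_0=-7/13, tau_0^2=28/117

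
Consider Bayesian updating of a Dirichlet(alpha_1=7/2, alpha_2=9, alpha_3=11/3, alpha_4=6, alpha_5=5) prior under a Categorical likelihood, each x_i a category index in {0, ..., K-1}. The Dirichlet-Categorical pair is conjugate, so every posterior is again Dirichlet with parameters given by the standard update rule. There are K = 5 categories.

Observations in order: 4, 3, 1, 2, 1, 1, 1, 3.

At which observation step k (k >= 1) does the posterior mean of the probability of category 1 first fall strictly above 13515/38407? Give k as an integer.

k = 6

obs 1: x=4 → posterior Dirichlet(7/2, 9, 11/3, 6, 6)
obs 2: x=3 → posterior Dirichlet(7/2, 9, 11/3, 7, 6)
obs 3: x=1 → posterior Dirichlet(7/2, 10, 11/3, 7, 6)
obs 4: x=2 → posterior Dirichlet(7/2, 10, 14/3, 7, 6)
obs 5: x=1 → posterior Dirichlet(7/2, 11, 14/3, 7, 6)
obs 6: x=1 → posterior Dirichlet(7/2, 12, 14/3, 7, 6)
obs 7: x=1 → posterior Dirichlet(7/2, 13, 14/3, 7, 6)
obs 8: x=3 → posterior Dirichlet(7/2, 13, 14/3, 8, 6)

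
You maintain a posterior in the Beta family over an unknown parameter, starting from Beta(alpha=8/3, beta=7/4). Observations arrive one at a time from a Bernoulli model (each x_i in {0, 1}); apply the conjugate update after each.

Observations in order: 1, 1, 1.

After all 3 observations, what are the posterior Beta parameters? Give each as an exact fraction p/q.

obs 1: x=1 → posterior Beta(11/3, 7/4)
obs 2: x=1 → posterior Beta(14/3, 7/4)
obs 3: x=1 → posterior Beta(17/3, 7/4)

alpha=17/3, beta=7/4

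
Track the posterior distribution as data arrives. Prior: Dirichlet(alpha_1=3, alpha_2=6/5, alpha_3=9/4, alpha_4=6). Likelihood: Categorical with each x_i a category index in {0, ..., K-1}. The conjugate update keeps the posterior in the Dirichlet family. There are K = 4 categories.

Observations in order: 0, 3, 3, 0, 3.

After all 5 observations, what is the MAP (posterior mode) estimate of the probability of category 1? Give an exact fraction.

obs 1: x=0 → posterior Dirichlet(4, 6/5, 9/4, 6)
obs 2: x=3 → posterior Dirichlet(4, 6/5, 9/4, 7)
obs 3: x=3 → posterior Dirichlet(4, 6/5, 9/4, 8)
obs 4: x=0 → posterior Dirichlet(5, 6/5, 9/4, 8)
obs 5: x=3 → posterior Dirichlet(5, 6/5, 9/4, 9)

4/269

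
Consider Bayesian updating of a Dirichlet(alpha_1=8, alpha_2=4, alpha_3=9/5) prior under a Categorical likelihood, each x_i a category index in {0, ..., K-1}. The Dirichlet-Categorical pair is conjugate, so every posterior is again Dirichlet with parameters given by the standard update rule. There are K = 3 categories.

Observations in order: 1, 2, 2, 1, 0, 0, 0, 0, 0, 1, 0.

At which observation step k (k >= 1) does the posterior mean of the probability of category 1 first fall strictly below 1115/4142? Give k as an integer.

obs 1: x=1 → posterior Dirichlet(8, 5, 9/5)
obs 2: x=2 → posterior Dirichlet(8, 5, 14/5)
obs 3: x=2 → posterior Dirichlet(8, 5, 19/5)
obs 4: x=1 → posterior Dirichlet(8, 6, 19/5)
obs 5: x=0 → posterior Dirichlet(9, 6, 19/5)
obs 6: x=0 → posterior Dirichlet(10, 6, 19/5)
obs 7: x=0 → posterior Dirichlet(11, 6, 19/5)
obs 8: x=0 → posterior Dirichlet(12, 6, 19/5)
obs 9: x=0 → posterior Dirichlet(13, 6, 19/5)
obs 10: x=1 → posterior Dirichlet(13, 7, 19/5)
obs 11: x=0 → posterior Dirichlet(14, 7, 19/5)

k = 9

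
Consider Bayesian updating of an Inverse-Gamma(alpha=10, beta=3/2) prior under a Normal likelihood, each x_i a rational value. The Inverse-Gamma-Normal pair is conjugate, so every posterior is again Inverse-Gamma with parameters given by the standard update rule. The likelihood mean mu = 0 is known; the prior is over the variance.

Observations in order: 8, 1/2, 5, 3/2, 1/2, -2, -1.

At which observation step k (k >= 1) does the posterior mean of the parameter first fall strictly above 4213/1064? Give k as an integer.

obs 1: x=8 → posterior Inverse-Gamma(21/2, 67/2)
obs 2: x=1/2 → posterior Inverse-Gamma(11, 269/8)
obs 3: x=5 → posterior Inverse-Gamma(23/2, 369/8)
obs 4: x=3/2 → posterior Inverse-Gamma(12, 189/4)
obs 5: x=1/2 → posterior Inverse-Gamma(25/2, 379/8)
obs 6: x=-2 → posterior Inverse-Gamma(13, 395/8)
obs 7: x=-1 → posterior Inverse-Gamma(27/2, 399/8)

k = 3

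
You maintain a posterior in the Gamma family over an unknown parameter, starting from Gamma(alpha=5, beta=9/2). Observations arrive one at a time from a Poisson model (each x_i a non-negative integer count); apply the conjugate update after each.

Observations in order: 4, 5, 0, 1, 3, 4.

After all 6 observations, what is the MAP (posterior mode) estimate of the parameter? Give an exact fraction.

2

obs 1: x=4 → posterior Gamma(9, 11/2)
obs 2: x=5 → posterior Gamma(14, 13/2)
obs 3: x=0 → posterior Gamma(14, 15/2)
obs 4: x=1 → posterior Gamma(15, 17/2)
obs 5: x=3 → posterior Gamma(18, 19/2)
obs 6: x=4 → posterior Gamma(22, 21/2)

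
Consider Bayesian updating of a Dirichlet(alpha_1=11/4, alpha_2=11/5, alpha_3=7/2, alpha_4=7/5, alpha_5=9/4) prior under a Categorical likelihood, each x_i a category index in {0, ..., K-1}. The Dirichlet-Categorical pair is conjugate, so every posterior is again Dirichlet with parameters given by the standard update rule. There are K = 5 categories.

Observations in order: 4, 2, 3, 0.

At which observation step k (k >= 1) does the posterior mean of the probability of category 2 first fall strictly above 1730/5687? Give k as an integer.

k = 2

obs 1: x=4 → posterior Dirichlet(11/4, 11/5, 7/2, 7/5, 13/4)
obs 2: x=2 → posterior Dirichlet(11/4, 11/5, 9/2, 7/5, 13/4)
obs 3: x=3 → posterior Dirichlet(11/4, 11/5, 9/2, 12/5, 13/4)
obs 4: x=0 → posterior Dirichlet(15/4, 11/5, 9/2, 12/5, 13/4)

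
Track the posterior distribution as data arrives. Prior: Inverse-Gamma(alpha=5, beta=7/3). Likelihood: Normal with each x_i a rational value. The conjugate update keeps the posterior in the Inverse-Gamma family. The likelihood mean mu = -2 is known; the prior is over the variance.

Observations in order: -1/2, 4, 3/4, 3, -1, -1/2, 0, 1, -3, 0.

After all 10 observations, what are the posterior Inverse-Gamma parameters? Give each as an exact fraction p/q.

obs 1: x=-1/2 → posterior Inverse-Gamma(11/2, 83/24)
obs 2: x=4 → posterior Inverse-Gamma(6, 515/24)
obs 3: x=3/4 → posterior Inverse-Gamma(13/2, 2423/96)
obs 4: x=3 → posterior Inverse-Gamma(7, 3623/96)
obs 5: x=-1 → posterior Inverse-Gamma(15/2, 3671/96)
obs 6: x=-1/2 → posterior Inverse-Gamma(8, 3779/96)
obs 7: x=0 → posterior Inverse-Gamma(17/2, 3971/96)
obs 8: x=1 → posterior Inverse-Gamma(9, 4403/96)
obs 9: x=-3 → posterior Inverse-Gamma(19/2, 4451/96)
obs 10: x=0 → posterior Inverse-Gamma(10, 4643/96)

alpha=10, beta=4643/96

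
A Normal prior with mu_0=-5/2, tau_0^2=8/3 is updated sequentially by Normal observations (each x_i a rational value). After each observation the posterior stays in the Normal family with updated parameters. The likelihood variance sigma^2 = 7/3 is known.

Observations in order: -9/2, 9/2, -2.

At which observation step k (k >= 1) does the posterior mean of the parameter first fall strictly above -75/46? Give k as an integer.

obs 1: x=-9/2 → posterior Normal(-107/30, 56/45)
obs 2: x=9/2 → posterior Normal(-35/46, 56/69)
obs 3: x=-2 → posterior Normal(-67/62, 56/93)

k = 2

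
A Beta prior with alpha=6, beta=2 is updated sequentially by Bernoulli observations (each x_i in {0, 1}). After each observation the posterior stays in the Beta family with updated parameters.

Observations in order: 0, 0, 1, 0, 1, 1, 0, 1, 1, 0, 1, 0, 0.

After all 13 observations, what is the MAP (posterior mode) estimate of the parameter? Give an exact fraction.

11/19

obs 1: x=0 → posterior Beta(6, 3)
obs 2: x=0 → posterior Beta(6, 4)
obs 3: x=1 → posterior Beta(7, 4)
obs 4: x=0 → posterior Beta(7, 5)
obs 5: x=1 → posterior Beta(8, 5)
obs 6: x=1 → posterior Beta(9, 5)
obs 7: x=0 → posterior Beta(9, 6)
obs 8: x=1 → posterior Beta(10, 6)
obs 9: x=1 → posterior Beta(11, 6)
obs 10: x=0 → posterior Beta(11, 7)
obs 11: x=1 → posterior Beta(12, 7)
obs 12: x=0 → posterior Beta(12, 8)
obs 13: x=0 → posterior Beta(12, 9)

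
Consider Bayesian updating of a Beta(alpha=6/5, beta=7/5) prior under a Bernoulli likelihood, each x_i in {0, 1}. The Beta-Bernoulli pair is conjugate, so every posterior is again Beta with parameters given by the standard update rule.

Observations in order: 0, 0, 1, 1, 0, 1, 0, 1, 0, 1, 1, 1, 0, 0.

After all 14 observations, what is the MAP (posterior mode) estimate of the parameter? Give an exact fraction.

obs 1: x=0 → posterior Beta(6/5, 12/5)
obs 2: x=0 → posterior Beta(6/5, 17/5)
obs 3: x=1 → posterior Beta(11/5, 17/5)
obs 4: x=1 → posterior Beta(16/5, 17/5)
obs 5: x=0 → posterior Beta(16/5, 22/5)
obs 6: x=1 → posterior Beta(21/5, 22/5)
obs 7: x=0 → posterior Beta(21/5, 27/5)
obs 8: x=1 → posterior Beta(26/5, 27/5)
obs 9: x=0 → posterior Beta(26/5, 32/5)
obs 10: x=1 → posterior Beta(31/5, 32/5)
obs 11: x=1 → posterior Beta(36/5, 32/5)
obs 12: x=1 → posterior Beta(41/5, 32/5)
obs 13: x=0 → posterior Beta(41/5, 37/5)
obs 14: x=0 → posterior Beta(41/5, 42/5)

36/73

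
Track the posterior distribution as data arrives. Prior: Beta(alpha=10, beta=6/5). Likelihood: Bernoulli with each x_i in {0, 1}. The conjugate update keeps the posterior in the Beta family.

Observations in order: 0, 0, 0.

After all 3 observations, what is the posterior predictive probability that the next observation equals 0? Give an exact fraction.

obs 1: x=0 → posterior Beta(10, 11/5)
obs 2: x=0 → posterior Beta(10, 16/5)
obs 3: x=0 → posterior Beta(10, 21/5)

21/71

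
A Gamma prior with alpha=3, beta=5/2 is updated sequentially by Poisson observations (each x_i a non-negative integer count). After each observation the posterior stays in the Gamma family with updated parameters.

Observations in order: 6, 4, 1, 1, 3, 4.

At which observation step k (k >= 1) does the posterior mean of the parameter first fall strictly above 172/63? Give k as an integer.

obs 1: x=6 → posterior Gamma(9, 7/2)
obs 2: x=4 → posterior Gamma(13, 9/2)
obs 3: x=1 → posterior Gamma(14, 11/2)
obs 4: x=1 → posterior Gamma(15, 13/2)
obs 5: x=3 → posterior Gamma(18, 15/2)
obs 6: x=4 → posterior Gamma(22, 17/2)

k = 2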